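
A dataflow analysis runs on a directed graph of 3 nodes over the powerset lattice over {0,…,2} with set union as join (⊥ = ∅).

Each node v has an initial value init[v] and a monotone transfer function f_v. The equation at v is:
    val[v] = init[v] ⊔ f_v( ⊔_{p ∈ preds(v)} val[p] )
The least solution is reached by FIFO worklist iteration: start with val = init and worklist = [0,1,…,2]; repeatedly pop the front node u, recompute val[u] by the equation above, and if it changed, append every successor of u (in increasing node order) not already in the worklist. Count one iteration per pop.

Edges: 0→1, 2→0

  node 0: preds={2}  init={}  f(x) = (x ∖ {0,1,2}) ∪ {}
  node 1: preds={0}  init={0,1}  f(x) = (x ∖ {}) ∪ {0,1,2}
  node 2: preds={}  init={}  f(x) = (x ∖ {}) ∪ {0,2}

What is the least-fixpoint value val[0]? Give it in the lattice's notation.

{}

Worklist (4 pops):
  #1 pop 0: in={} → {} (no change)
  #2 pop 1: in={} → {0,1,2} (was {0,1}); enqueue []
  #3 pop 2: in={} → {0,2} (was {}); enqueue [0]
  #4 pop 0: in={0,2} → {} (no change)

Fixpoint:
  val[0] = {}
  val[1] = {0,1,2}
  val[2] = {0,2}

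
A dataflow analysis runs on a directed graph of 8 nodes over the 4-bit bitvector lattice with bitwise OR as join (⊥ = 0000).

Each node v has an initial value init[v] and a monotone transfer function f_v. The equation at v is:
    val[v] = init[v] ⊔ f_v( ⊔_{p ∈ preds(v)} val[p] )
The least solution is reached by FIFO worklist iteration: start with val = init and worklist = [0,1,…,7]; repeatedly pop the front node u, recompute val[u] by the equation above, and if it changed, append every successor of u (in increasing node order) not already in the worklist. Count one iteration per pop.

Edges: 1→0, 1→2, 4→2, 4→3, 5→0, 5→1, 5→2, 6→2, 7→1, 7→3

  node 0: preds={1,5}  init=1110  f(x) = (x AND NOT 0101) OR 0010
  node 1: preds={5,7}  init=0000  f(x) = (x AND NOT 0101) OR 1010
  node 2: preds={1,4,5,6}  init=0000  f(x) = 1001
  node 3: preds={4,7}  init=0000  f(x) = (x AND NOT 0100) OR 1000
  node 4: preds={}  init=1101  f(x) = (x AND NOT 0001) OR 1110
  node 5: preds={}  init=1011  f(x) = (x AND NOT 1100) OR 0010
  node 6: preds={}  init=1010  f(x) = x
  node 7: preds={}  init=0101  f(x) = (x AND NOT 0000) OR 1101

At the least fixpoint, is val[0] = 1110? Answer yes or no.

yes

Worklist (12 pops):
  #1 pop 0: in=1011 → 1110 (no change)
  #2 pop 1: in=1111 → 1010 (was 0000); enqueue [0]
  #3 pop 2: in=1111 → 1001 (was 0000); enqueue []
  #4 pop 3: in=1101 → 1001 (was 0000); enqueue []
  #5 pop 4: in=0000 → 1111 (was 1101); enqueue [2,3]
  #6 pop 5: in=0000 → 1011 (no change)
  #7 pop 6: in=0000 → 1010 (no change)
  #8 pop 7: in=0000 → 1101 (was 0101); enqueue [1]
  #9 pop 0: in=1011 → 1110 (no change)
  #10 pop 2: in=1111 → 1001 (no change)
  #11 pop 3: in=1111 → 1011 (was 1001); enqueue []
  #12 pop 1: in=1111 → 1010 (no change)

Fixpoint:
  val[0] = 1110
  val[1] = 1010
  val[2] = 1001
  val[3] = 1011
  val[4] = 1111
  val[5] = 1011
  val[6] = 1010
  val[7] = 1101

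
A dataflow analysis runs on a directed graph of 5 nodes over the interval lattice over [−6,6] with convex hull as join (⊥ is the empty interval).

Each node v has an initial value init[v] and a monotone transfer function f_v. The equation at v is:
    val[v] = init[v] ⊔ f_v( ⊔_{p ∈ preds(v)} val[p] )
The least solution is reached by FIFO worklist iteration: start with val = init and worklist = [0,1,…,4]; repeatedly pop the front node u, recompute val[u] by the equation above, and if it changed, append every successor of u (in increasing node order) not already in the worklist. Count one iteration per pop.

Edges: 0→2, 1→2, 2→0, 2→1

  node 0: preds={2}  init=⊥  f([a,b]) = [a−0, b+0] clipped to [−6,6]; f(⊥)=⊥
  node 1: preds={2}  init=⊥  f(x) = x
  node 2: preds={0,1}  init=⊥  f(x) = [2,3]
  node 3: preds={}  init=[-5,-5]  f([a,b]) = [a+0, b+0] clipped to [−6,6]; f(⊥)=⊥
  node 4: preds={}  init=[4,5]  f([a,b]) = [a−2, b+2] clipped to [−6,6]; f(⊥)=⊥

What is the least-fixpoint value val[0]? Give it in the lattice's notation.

[2,3]

Worklist (8 pops):
  #1 pop 0: in=⊥ → ⊥ (no change)
  #2 pop 1: in=⊥ → ⊥ (no change)
  #3 pop 2: in=⊥ → [2,3] (was ⊥); enqueue [0,1]
  #4 pop 3: in=⊥ → [-5,-5] (no change)
  #5 pop 4: in=⊥ → [4,5] (no change)
  #6 pop 0: in=[2,3] → [2,3] (was ⊥); enqueue [2]
  #7 pop 1: in=[2,3] → [2,3] (was ⊥); enqueue []
  #8 pop 2: in=[2,3] → [2,3] (no change)

Fixpoint:
  val[0] = [2,3]
  val[1] = [2,3]
  val[2] = [2,3]
  val[3] = [-5,-5]
  val[4] = [4,5]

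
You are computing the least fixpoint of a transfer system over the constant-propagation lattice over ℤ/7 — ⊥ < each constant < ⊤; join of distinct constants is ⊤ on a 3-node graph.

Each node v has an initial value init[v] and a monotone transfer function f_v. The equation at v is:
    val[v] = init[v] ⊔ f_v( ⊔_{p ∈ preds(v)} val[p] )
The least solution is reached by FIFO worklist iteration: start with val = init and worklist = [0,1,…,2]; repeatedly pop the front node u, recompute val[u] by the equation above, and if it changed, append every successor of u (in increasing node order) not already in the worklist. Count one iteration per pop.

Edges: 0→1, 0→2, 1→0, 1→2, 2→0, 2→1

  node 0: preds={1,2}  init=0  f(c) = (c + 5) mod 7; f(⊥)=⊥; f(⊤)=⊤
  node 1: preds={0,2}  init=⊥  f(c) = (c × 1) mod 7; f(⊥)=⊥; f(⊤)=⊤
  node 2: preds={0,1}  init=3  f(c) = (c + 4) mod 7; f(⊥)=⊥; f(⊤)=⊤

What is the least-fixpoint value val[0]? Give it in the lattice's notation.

Iteration log — 5 steps:
  step 1. node 0  ⊔preds=3  new=⊤  old=0  +wl: 
  step 2. node 1  ⊔preds=⊤  new=⊤  old=⊥  +wl: 0
  step 3. node 2  ⊔preds=⊤  new=⊤  old=3  +wl: 1
  step 4. node 0  ⊔preds=⊤  new=⊤  stable
  step 5. node 1  ⊔preds=⊤  new=⊤  stable

Least fixpoint reached:
  node 0: ⊤
  node 1: ⊤
  node 2: ⊤

⊤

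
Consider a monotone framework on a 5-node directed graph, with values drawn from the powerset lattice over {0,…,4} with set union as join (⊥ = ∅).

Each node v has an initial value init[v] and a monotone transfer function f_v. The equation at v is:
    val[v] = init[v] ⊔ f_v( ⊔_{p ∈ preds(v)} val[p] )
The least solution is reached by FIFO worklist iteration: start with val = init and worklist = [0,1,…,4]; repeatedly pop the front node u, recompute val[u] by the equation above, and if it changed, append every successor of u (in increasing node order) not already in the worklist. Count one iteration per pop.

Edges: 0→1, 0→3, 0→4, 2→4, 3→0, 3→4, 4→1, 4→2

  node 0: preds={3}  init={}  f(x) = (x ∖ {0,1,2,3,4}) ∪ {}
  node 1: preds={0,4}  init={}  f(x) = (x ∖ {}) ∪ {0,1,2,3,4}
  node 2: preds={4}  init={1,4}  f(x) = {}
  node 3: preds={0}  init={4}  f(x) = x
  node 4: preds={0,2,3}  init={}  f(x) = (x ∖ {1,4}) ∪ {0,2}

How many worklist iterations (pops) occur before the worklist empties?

7

Trace (7 dequeues):
  [1] u=0 | in {4} | out {} | ==
  [2] u=1 | in {} | out {0,1,2,3,4} | prev {} | push {}
  [3] u=2 | in {} | out {1,4} | ==
  [4] u=3 | in {} | out {4} | ==
  [5] u=4 | in {1,4} | out {0,2} | prev {} | push {1,2}
  [6] u=1 | in {0,2} | out {0,1,2,3,4} | ==
  [7] u=2 | in {0,2} | out {1,4} | ==

Converged values:
  [0] {}
  [1] {0,1,2,3,4}
  [2] {1,4}
  [3] {4}
  [4] {0,2}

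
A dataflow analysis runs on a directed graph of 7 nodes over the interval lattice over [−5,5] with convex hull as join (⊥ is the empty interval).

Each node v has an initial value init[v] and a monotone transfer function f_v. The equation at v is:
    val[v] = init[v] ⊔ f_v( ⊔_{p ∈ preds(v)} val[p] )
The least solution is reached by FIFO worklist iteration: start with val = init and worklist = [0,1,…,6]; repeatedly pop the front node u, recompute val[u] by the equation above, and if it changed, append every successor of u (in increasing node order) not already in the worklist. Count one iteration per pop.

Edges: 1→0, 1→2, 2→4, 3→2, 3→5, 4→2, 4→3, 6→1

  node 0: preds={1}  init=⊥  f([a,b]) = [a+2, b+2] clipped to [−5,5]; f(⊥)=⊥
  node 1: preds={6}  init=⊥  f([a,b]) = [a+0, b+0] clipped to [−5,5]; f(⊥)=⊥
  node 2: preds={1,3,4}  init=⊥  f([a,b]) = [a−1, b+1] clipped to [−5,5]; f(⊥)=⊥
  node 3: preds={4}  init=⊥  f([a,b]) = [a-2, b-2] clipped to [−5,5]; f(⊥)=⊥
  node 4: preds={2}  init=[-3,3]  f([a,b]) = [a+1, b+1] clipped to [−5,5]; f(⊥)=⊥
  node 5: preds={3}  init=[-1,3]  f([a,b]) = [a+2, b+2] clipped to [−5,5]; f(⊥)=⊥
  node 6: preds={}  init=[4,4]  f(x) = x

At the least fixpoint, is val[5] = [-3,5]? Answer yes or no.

Iteration log — 14 steps:
  step 1. node 0  ⊔preds=⊥  new=⊥  stable
  step 2. node 1  ⊔preds=[4,4]  new=[4,4]  old=⊥  +wl: 0
  step 3. node 2  ⊔preds=[-3,4]  new=[-4,5]  old=⊥  +wl: 
  step 4. node 3  ⊔preds=[-3,3]  new=[-5,1]  old=⊥  +wl: 2
  step 5. node 4  ⊔preds=[-4,5]  new=[-3,5]  old=[-3,3]  +wl: 3
  step 6. node 5  ⊔preds=[-5,1]  new=[-3,3]  old=[-1,3]  +wl: 
  step 7. node 6  ⊔preds=⊥  new=[4,4]  stable
  step 8. node 0  ⊔preds=[4,4]  new=[5,5]  old=⊥  +wl: 
  step 9. node 2  ⊔preds=[-5,5]  new=[-5,5]  old=[-4,5]  +wl: 4
  step 10. node 3  ⊔preds=[-3,5]  new=[-5,3]  old=[-5,1]  +wl: 2,5
  step 11. node 4  ⊔preds=[-5,5]  new=[-4,5]  old=[-3,5]  +wl: 3
  step 12. node 2  ⊔preds=[-5,5]  new=[-5,5]  stable
  step 13. node 5  ⊔preds=[-5,3]  new=[-3,5]  old=[-3,3]  +wl: 
  step 14. node 3  ⊔preds=[-4,5]  new=[-5,3]  stable

Least fixpoint reached:
  node 0: [5,5]
  node 1: [4,4]
  node 2: [-5,5]
  node 3: [-5,3]
  node 4: [-4,5]
  node 5: [-3,5]
  node 6: [4,4]

yes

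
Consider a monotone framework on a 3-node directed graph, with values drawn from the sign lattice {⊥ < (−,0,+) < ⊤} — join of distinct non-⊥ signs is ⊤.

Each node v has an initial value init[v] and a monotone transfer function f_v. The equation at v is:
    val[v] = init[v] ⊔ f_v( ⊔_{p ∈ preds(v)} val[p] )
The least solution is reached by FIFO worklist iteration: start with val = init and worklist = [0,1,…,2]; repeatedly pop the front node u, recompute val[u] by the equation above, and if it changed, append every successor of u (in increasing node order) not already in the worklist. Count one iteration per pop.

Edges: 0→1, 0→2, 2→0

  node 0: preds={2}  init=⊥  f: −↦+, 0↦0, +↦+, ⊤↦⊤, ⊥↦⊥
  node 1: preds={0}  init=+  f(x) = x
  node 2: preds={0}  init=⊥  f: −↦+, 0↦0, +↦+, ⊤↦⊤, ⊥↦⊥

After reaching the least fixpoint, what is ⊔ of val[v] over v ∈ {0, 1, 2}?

Iteration log — 3 steps:
  step 1. node 0  ⊔preds=⊥  new=⊥  stable
  step 2. node 1  ⊔preds=⊥  new=+  stable
  step 3. node 2  ⊔preds=⊥  new=⊥  stable

Least fixpoint reached:
  node 0: ⊥
  node 1: +
  node 2: ⊥

+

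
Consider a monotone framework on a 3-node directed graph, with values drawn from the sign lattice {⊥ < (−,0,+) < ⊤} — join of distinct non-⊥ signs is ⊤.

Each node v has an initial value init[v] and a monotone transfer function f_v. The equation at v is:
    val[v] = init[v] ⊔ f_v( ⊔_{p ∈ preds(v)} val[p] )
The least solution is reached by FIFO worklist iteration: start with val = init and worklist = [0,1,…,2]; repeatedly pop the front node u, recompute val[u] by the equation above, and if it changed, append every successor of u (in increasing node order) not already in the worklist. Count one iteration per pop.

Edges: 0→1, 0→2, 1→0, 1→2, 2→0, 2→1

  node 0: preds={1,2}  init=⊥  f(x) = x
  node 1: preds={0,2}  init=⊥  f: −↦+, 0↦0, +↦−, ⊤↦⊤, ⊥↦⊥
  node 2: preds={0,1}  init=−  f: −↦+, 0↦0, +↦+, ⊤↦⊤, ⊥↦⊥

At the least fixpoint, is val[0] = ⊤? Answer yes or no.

Iteration log — 7 steps:
  step 1. node 0  ⊔preds=−  new=−  old=⊥  +wl: 
  step 2. node 1  ⊔preds=−  new=+  old=⊥  +wl: 0
  step 3. node 2  ⊔preds=⊤  new=⊤  old=−  +wl: 1
  step 4. node 0  ⊔preds=⊤  new=⊤  old=−  +wl: 2
  step 5. node 1  ⊔preds=⊤  new=⊤  old=+  +wl: 0
  step 6. node 2  ⊔preds=⊤  new=⊤  stable
  step 7. node 0  ⊔preds=⊤  new=⊤  stable

Least fixpoint reached:
  node 0: ⊤
  node 1: ⊤
  node 2: ⊤

yes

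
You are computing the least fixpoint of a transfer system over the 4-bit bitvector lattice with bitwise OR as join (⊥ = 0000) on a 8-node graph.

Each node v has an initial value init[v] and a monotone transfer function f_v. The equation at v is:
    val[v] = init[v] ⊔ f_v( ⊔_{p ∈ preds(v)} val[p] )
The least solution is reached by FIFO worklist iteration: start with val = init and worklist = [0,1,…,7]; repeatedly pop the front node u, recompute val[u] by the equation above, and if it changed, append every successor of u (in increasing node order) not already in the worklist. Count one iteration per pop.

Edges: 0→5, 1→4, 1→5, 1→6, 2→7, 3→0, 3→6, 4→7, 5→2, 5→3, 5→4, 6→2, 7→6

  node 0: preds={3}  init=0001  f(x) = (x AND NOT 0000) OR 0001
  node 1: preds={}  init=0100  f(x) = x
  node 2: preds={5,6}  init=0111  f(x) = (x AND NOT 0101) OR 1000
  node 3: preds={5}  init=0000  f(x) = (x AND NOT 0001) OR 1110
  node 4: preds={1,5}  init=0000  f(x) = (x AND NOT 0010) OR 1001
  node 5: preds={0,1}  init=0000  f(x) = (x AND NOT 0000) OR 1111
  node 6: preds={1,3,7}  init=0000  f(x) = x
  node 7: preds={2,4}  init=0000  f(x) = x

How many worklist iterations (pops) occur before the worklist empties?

Worklist (15 pops):
  #1 pop 0: in=0000 → 0001 (no change)
  #2 pop 1: in=0000 → 0100 (no change)
  #3 pop 2: in=0000 → 1111 (was 0111); enqueue []
  #4 pop 3: in=0000 → 1110 (was 0000); enqueue [0]
  #5 pop 4: in=0100 → 1101 (was 0000); enqueue []
  #6 pop 5: in=0101 → 1111 (was 0000); enqueue [2,3,4]
  #7 pop 6: in=1110 → 1110 (was 0000); enqueue []
  #8 pop 7: in=1111 → 1111 (was 0000); enqueue [6]
  #9 pop 0: in=1110 → 1111 (was 0001); enqueue [5]
  #10 pop 2: in=1111 → 1111 (no change)
  #11 pop 3: in=1111 → 1110 (no change)
  #12 pop 4: in=1111 → 1101 (no change)
  #13 pop 6: in=1111 → 1111 (was 1110); enqueue [2]
  #14 pop 5: in=1111 → 1111 (no change)
  #15 pop 2: in=1111 → 1111 (no change)

Fixpoint:
  val[0] = 1111
  val[1] = 0100
  val[2] = 1111
  val[3] = 1110
  val[4] = 1101
  val[5] = 1111
  val[6] = 1111
  val[7] = 1111

15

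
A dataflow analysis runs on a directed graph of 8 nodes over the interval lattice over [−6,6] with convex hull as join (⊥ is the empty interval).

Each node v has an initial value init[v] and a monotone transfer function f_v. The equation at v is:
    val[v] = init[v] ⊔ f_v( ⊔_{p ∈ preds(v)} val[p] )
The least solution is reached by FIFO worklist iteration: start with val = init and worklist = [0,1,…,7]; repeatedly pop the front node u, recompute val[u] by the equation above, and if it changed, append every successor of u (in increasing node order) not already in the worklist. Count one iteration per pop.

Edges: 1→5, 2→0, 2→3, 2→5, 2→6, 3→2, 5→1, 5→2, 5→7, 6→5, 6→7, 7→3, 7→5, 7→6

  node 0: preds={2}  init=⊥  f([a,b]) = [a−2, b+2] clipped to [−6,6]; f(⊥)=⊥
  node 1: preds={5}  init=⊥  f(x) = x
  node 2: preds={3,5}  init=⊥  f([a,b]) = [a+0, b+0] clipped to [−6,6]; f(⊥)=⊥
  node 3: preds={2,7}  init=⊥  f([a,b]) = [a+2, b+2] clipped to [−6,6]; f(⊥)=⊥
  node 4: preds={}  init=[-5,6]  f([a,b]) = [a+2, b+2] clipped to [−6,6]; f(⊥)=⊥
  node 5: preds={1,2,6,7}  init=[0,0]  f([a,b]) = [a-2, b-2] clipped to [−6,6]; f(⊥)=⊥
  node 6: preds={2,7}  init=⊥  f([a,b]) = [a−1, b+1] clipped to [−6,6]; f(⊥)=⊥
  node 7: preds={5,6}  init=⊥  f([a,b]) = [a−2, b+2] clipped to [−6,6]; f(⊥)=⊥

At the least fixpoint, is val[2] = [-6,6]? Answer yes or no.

Trace (29 dequeues):
  [1] u=0 | in ⊥ | out ⊥ | ==
  [2] u=1 | in [0,0] | out [0,0] | prev ⊥ | push {}
  [3] u=2 | in [0,0] | out [0,0] | prev ⊥ | push {0}
  [4] u=3 | in [0,0] | out [2,2] | prev ⊥ | push {2}
  [5] u=4 | in ⊥ | out [-5,6] | ==
  [6] u=5 | in [0,0] | out [-2,0] | prev [0,0] | push {1}
  [7] u=6 | in [0,0] | out [-1,1] | prev ⊥ | push {5}
  [8] u=7 | in [-2,1] | out [-4,3] | prev ⊥ | push {3,6}
  [9] u=0 | in [0,0] | out [-2,2] | prev ⊥ | push {}
  [10] u=2 | in [-2,2] | out [-2,2] | prev [0,0] | push {0}
  [11] u=1 | in [-2,0] | out [-2,0] | prev [0,0] | push {}
  [12] u=5 | in [-4,3] | out [-6,1] | prev [-2,0] | push {1,2,7}
  [13] u=3 | in [-4,3] | out [-2,5] | prev [2,2] | push {}
  [14] u=6 | in [-4,3] | out [-5,4] | prev [-1,1] | push {5}
  [15] u=0 | in [-2,2] | out [-4,4] | prev [-2,2] | push {}
  [16] u=1 | in [-6,1] | out [-6,1] | prev [-2,0] | push {}
  [17] u=2 | in [-6,5] | out [-6,5] | prev [-2,2] | push {0,3,6}
  [18] u=7 | in [-6,4] | out [-6,6] | prev [-4,3] | push {}
  [19] u=5 | in [-6,6] | out [-6,4] | prev [-6,1] | push {1,2,7}
  [20] u=0 | in [-6,5] | out [-6,6] | prev [-4,4] | push {}
  [21] u=3 | in [-6,6] | out [-4,6] | prev [-2,5] | push {}
  [22] u=6 | in [-6,6] | out [-6,6] | prev [-5,4] | push {5}
  [23] u=1 | in [-6,4] | out [-6,4] | prev [-6,1] | push {}
  [24] u=2 | in [-6,6] | out [-6,6] | prev [-6,5] | push {0,3,6}
  [25] u=7 | in [-6,6] | out [-6,6] | ==
  [26] u=5 | in [-6,6] | out [-6,4] | ==
  [27] u=0 | in [-6,6] | out [-6,6] | ==
  [28] u=3 | in [-6,6] | out [-4,6] | ==
  [29] u=6 | in [-6,6] | out [-6,6] | ==

Converged values:
  [0] [-6,6]
  [1] [-6,4]
  [2] [-6,6]
  [3] [-4,6]
  [4] [-5,6]
  [5] [-6,4]
  [6] [-6,6]
  [7] [-6,6]

yes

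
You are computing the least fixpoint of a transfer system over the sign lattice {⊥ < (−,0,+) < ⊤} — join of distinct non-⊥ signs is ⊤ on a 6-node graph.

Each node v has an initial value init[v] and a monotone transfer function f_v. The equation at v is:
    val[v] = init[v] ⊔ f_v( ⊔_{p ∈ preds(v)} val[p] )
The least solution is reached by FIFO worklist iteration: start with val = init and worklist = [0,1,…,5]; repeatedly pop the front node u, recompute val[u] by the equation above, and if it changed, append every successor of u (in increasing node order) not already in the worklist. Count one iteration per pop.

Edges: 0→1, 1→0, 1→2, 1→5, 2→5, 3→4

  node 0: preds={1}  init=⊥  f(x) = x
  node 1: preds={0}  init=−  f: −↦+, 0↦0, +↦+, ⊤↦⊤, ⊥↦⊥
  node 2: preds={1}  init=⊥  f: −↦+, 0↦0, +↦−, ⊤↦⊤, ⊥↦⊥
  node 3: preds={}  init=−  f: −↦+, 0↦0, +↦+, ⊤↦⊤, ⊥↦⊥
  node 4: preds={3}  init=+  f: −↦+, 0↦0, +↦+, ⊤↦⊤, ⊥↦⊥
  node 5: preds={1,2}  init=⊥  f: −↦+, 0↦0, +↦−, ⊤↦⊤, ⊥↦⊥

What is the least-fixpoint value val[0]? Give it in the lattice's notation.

⊤

Worklist (8 pops):
  #1 pop 0: in=− → − (was ⊥); enqueue []
  #2 pop 1: in=− → ⊤ (was −); enqueue [0]
  #3 pop 2: in=⊤ → ⊤ (was ⊥); enqueue []
  #4 pop 3: in=⊥ → − (no change)
  #5 pop 4: in=− → + (no change)
  #6 pop 5: in=⊤ → ⊤ (was ⊥); enqueue []
  #7 pop 0: in=⊤ → ⊤ (was −); enqueue [1]
  #8 pop 1: in=⊤ → ⊤ (no change)

Fixpoint:
  val[0] = ⊤
  val[1] = ⊤
  val[2] = ⊤
  val[3] = −
  val[4] = +
  val[5] = ⊤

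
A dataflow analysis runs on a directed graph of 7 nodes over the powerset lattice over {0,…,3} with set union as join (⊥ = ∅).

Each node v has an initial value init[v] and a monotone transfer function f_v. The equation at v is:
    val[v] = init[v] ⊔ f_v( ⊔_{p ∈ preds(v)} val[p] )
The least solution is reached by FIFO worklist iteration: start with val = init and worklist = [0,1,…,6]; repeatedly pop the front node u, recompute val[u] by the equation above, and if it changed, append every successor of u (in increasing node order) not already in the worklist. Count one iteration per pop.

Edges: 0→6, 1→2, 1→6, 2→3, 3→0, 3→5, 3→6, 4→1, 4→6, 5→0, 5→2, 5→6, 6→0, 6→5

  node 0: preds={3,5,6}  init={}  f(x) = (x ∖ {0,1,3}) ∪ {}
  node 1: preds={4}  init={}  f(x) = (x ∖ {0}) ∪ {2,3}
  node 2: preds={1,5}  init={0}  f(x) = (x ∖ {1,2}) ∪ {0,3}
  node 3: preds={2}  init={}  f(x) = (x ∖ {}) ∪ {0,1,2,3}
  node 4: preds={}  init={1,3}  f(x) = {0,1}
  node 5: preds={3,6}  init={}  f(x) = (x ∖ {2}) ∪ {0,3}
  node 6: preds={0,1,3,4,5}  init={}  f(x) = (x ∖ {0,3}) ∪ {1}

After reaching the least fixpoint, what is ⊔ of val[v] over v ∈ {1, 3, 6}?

Trace (12 dequeues):
  [1] u=0 | in {} | out {} | ==
  [2] u=1 | in {1,3} | out {1,2,3} | prev {} | push {}
  [3] u=2 | in {1,2,3} | out {0,3} | prev {0} | push {}
  [4] u=3 | in {0,3} | out {0,1,2,3} | prev {} | push {0}
  [5] u=4 | in {} | out {0,1,3} | prev {1,3} | push {1}
  [6] u=5 | in {0,1,2,3} | out {0,1,3} | prev {} | push {2}
  [7] u=6 | in {0,1,2,3} | out {1,2} | prev {} | push {5}
  [8] u=0 | in {0,1,2,3} | out {2} | prev {} | push {6}
  [9] u=1 | in {0,1,3} | out {1,2,3} | ==
  [10] u=2 | in {0,1,2,3} | out {0,3} | ==
  [11] u=5 | in {0,1,2,3} | out {0,1,3} | ==
  [12] u=6 | in {0,1,2,3} | out {1,2} | ==

Converged values:
  [0] {2}
  [1] {1,2,3}
  [2] {0,3}
  [3] {0,1,2,3}
  [4] {0,1,3}
  [5] {0,1,3}
  [6] {1,2}

{0,1,2,3}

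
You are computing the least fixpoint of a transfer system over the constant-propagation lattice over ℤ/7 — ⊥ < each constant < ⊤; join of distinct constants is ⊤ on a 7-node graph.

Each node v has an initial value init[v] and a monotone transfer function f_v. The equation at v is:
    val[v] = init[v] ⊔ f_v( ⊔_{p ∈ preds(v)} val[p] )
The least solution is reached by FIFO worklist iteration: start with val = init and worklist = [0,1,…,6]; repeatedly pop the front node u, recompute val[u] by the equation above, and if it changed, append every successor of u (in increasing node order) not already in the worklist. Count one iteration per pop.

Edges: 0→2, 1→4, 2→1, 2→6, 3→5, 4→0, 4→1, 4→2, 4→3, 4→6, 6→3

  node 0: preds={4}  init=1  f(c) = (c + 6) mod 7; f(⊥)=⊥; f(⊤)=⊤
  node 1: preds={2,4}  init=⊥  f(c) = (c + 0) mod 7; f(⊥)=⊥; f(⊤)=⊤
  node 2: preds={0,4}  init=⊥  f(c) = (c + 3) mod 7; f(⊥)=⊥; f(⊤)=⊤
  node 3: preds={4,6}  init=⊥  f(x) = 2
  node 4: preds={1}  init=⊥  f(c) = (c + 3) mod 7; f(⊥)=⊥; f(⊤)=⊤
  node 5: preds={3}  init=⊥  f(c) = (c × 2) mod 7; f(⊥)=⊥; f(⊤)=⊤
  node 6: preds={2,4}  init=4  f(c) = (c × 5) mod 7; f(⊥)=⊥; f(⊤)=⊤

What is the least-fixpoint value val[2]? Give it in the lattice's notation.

Worklist (21 pops):
  #1 pop 0: in=⊥ → 1 (no change)
  #2 pop 1: in=⊥ → ⊥ (no change)
  #3 pop 2: in=1 → 4 (was ⊥); enqueue [1]
  #4 pop 3: in=4 → 2 (was ⊥); enqueue []
  #5 pop 4: in=⊥ → ⊥ (no change)
  #6 pop 5: in=2 → 4 (was ⊥); enqueue []
  #7 pop 6: in=4 → ⊤ (was 4); enqueue [3]
  #8 pop 1: in=4 → 4 (was ⊥); enqueue [4]
  #9 pop 3: in=⊤ → 2 (no change)
  #10 pop 4: in=4 → 0 (was ⊥); enqueue [0,1,2,3,6]
  #11 pop 0: in=0 → ⊤ (was 1); enqueue []
  #12 pop 1: in=⊤ → ⊤ (was 4); enqueue [4]
  #13 pop 2: in=⊤ → ⊤ (was 4); enqueue [1]
  #14 pop 3: in=⊤ → 2 (no change)
  #15 pop 6: in=⊤ → ⊤ (no change)
  #16 pop 4: in=⊤ → ⊤ (was 0); enqueue [0,2,3,6]
  #17 pop 1: in=⊤ → ⊤ (no change)
  #18 pop 0: in=⊤ → ⊤ (no change)
  #19 pop 2: in=⊤ → ⊤ (no change)
  #20 pop 3: in=⊤ → 2 (no change)
  #21 pop 6: in=⊤ → ⊤ (no change)

Fixpoint:
  val[0] = ⊤
  val[1] = ⊤
  val[2] = ⊤
  val[3] = 2
  val[4] = ⊤
  val[5] = 4
  val[6] = ⊤

⊤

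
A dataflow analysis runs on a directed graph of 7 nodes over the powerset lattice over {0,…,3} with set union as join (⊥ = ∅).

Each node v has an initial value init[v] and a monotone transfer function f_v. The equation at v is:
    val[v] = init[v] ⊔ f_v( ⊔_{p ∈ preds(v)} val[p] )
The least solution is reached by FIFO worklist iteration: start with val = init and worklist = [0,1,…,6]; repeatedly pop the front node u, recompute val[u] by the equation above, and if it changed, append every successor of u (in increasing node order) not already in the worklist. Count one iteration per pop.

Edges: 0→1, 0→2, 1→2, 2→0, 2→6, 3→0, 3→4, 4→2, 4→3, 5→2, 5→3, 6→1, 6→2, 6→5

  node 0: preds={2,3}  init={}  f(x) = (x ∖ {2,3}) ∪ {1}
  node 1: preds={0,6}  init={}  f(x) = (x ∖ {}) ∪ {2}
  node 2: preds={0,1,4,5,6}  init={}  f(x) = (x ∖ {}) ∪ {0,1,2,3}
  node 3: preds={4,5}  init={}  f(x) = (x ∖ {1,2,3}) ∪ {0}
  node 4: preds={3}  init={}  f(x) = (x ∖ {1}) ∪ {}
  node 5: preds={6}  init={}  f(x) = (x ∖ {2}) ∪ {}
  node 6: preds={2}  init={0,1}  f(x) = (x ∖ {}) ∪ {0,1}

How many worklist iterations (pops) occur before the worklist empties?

14

Trace (14 dequeues):
  [1] u=0 | in {} | out {1} | prev {} | push {}
  [2] u=1 | in {0,1} | out {0,1,2} | prev {} | push {}
  [3] u=2 | in {0,1,2} | out {0,1,2,3} | prev {} | push {0}
  [4] u=3 | in {} | out {0} | prev {} | push {}
  [5] u=4 | in {0} | out {0} | prev {} | push {2,3}
  [6] u=5 | in {0,1} | out {0,1} | prev {} | push {}
  [7] u=6 | in {0,1,2,3} | out {0,1,2,3} | prev {0,1} | push {1,5}
  [8] u=0 | in {0,1,2,3} | out {0,1} | prev {1} | push {}
  [9] u=2 | in {0,1,2,3} | out {0,1,2,3} | ==
  [10] u=3 | in {0,1} | out {0} | ==
  [11] u=1 | in {0,1,2,3} | out {0,1,2,3} | prev {0,1,2} | push {2}
  [12] u=5 | in {0,1,2,3} | out {0,1,3} | prev {0,1} | push {3}
  [13] u=2 | in {0,1,2,3} | out {0,1,2,3} | ==
  [14] u=3 | in {0,1,3} | out {0} | ==

Converged values:
  [0] {0,1}
  [1] {0,1,2,3}
  [2] {0,1,2,3}
  [3] {0}
  [4] {0}
  [5] {0,1,3}
  [6] {0,1,2,3}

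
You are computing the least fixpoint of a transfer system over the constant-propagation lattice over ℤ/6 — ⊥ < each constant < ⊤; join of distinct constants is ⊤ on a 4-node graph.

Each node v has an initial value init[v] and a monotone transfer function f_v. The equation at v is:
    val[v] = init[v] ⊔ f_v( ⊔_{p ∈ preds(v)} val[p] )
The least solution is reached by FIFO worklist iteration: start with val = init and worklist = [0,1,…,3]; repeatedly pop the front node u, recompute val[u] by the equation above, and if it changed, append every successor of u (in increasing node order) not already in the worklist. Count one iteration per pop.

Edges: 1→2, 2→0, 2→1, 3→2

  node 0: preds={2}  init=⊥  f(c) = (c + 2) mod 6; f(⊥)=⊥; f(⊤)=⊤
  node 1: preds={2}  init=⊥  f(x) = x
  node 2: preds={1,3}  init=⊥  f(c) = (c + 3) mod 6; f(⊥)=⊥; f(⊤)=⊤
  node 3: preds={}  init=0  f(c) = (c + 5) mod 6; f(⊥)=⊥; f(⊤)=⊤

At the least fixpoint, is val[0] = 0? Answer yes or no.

no

Worklist (10 pops):
  #1 pop 0: in=⊥ → ⊥ (no change)
  #2 pop 1: in=⊥ → ⊥ (no change)
  #3 pop 2: in=0 → 3 (was ⊥); enqueue [0,1]
  #4 pop 3: in=⊥ → 0 (no change)
  #5 pop 0: in=3 → 5 (was ⊥); enqueue []
  #6 pop 1: in=3 → 3 (was ⊥); enqueue [2]
  #7 pop 2: in=⊤ → ⊤ (was 3); enqueue [0,1]
  #8 pop 0: in=⊤ → ⊤ (was 5); enqueue []
  #9 pop 1: in=⊤ → ⊤ (was 3); enqueue [2]
  #10 pop 2: in=⊤ → ⊤ (no change)

Fixpoint:
  val[0] = ⊤
  val[1] = ⊤
  val[2] = ⊤
  val[3] = 0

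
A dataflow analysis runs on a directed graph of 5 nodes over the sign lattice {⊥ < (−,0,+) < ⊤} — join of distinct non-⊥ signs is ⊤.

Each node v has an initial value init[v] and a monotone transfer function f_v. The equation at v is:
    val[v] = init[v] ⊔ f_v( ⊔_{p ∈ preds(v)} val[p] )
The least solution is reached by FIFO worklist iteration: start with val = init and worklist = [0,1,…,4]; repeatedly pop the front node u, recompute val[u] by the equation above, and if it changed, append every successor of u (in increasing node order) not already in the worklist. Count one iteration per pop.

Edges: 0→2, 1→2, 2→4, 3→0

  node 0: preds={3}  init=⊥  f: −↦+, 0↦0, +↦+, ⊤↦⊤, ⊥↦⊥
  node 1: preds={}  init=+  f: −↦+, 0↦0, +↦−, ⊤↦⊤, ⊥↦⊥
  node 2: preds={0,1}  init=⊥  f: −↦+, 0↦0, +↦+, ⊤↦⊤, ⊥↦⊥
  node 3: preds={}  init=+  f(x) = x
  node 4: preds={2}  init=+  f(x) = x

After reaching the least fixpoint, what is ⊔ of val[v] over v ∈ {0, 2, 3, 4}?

+

Worklist (5 pops):
  #1 pop 0: in=+ → + (was ⊥); enqueue []
  #2 pop 1: in=⊥ → + (no change)
  #3 pop 2: in=+ → + (was ⊥); enqueue []
  #4 pop 3: in=⊥ → + (no change)
  #5 pop 4: in=+ → + (no change)

Fixpoint:
  val[0] = +
  val[1] = +
  val[2] = +
  val[3] = +
  val[4] = +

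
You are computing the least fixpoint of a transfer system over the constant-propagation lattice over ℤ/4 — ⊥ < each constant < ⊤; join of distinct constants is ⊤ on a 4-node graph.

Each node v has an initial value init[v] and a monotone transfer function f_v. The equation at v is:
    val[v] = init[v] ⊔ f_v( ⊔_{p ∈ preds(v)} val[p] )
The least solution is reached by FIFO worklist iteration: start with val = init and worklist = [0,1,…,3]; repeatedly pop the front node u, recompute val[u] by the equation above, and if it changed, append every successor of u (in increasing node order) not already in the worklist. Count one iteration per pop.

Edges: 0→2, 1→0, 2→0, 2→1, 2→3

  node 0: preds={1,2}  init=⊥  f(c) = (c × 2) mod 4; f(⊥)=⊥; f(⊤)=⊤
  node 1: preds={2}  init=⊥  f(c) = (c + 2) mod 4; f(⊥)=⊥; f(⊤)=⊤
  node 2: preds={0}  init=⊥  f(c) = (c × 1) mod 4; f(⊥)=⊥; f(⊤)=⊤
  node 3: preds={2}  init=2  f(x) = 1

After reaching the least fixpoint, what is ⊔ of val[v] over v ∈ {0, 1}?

Trace (4 dequeues):
  [1] u=0 | in ⊥ | out ⊥ | ==
  [2] u=1 | in ⊥ | out ⊥ | ==
  [3] u=2 | in ⊥ | out ⊥ | ==
  [4] u=3 | in ⊥ | out ⊤ | prev 2 | push {}

Converged values:
  [0] ⊥
  [1] ⊥
  [2] ⊥
  [3] ⊤

⊥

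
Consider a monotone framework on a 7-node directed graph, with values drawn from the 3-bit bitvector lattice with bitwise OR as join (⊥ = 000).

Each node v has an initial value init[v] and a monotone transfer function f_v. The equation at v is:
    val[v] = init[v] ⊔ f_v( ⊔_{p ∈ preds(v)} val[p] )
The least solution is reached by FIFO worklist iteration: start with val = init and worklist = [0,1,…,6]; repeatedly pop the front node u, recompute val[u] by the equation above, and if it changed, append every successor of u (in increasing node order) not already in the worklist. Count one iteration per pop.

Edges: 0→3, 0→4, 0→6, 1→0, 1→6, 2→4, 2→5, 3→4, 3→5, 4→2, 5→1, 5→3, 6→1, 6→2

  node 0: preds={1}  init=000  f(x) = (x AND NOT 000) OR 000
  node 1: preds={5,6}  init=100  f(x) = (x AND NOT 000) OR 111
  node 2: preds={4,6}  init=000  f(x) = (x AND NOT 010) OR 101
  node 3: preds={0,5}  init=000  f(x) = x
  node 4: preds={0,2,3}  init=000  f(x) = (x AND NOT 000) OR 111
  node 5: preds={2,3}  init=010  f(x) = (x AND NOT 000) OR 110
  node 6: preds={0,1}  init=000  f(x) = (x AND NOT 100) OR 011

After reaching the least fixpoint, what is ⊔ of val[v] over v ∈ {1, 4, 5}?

111

Iteration log — 14 steps:
  step 1. node 0  ⊔preds=100  new=100  old=000  +wl: 
  step 2. node 1  ⊔preds=010  new=111  old=100  +wl: 0
  step 3. node 2  ⊔preds=000  new=101  old=000  +wl: 
  step 4. node 3  ⊔preds=110  new=110  old=000  +wl: 
  step 5. node 4  ⊔preds=111  new=111  old=000  +wl: 2
  step 6. node 5  ⊔preds=111  new=111  old=010  +wl: 1,3
  step 7. node 6  ⊔preds=111  new=011  old=000  +wl: 
  step 8. node 0  ⊔preds=111  new=111  old=100  +wl: 4,6
  step 9. node 2  ⊔preds=111  new=101  stable
  step 10. node 1  ⊔preds=111  new=111  stable
  step 11. node 3  ⊔preds=111  new=111  old=110  +wl: 5
  step 12. node 4  ⊔preds=111  new=111  stable
  step 13. node 6  ⊔preds=111  new=011  stable
  step 14. node 5  ⊔preds=111  new=111  stable

Least fixpoint reached:
  node 0: 111
  node 1: 111
  node 2: 101
  node 3: 111
  node 4: 111
  node 5: 111
  node 6: 011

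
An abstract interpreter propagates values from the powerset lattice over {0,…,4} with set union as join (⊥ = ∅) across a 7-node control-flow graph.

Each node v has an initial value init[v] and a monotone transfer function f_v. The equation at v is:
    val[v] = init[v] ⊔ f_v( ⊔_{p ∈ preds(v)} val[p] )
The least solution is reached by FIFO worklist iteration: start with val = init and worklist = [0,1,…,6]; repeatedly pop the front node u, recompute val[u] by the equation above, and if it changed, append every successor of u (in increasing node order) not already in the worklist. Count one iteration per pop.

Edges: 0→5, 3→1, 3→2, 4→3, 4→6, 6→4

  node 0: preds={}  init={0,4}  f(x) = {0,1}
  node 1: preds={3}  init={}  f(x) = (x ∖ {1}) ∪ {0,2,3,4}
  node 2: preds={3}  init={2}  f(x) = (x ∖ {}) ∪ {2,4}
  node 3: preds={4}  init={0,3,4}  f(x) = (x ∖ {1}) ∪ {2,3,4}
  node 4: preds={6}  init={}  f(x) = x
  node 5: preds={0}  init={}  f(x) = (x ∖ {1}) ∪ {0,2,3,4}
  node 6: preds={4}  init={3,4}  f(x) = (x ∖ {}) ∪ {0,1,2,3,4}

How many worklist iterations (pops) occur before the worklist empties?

13

Worklist (13 pops):
  #1 pop 0: in={} → {0,1,4} (was {0,4}); enqueue []
  #2 pop 1: in={0,3,4} → {0,2,3,4} (was {}); enqueue []
  #3 pop 2: in={0,3,4} → {0,2,3,4} (was {2}); enqueue []
  #4 pop 3: in={} → {0,2,3,4} (was {0,3,4}); enqueue [1,2]
  #5 pop 4: in={3,4} → {3,4} (was {}); enqueue [3]
  #6 pop 5: in={0,1,4} → {0,2,3,4} (was {}); enqueue []
  #7 pop 6: in={3,4} → {0,1,2,3,4} (was {3,4}); enqueue [4]
  #8 pop 1: in={0,2,3,4} → {0,2,3,4} (no change)
  #9 pop 2: in={0,2,3,4} → {0,2,3,4} (no change)
  #10 pop 3: in={3,4} → {0,2,3,4} (no change)
  #11 pop 4: in={0,1,2,3,4} → {0,1,2,3,4} (was {3,4}); enqueue [3,6]
  #12 pop 3: in={0,1,2,3,4} → {0,2,3,4} (no change)
  #13 pop 6: in={0,1,2,3,4} → {0,1,2,3,4} (no change)

Fixpoint:
  val[0] = {0,1,4}
  val[1] = {0,2,3,4}
  val[2] = {0,2,3,4}
  val[3] = {0,2,3,4}
  val[4] = {0,1,2,3,4}
  val[5] = {0,2,3,4}
  val[6] = {0,1,2,3,4}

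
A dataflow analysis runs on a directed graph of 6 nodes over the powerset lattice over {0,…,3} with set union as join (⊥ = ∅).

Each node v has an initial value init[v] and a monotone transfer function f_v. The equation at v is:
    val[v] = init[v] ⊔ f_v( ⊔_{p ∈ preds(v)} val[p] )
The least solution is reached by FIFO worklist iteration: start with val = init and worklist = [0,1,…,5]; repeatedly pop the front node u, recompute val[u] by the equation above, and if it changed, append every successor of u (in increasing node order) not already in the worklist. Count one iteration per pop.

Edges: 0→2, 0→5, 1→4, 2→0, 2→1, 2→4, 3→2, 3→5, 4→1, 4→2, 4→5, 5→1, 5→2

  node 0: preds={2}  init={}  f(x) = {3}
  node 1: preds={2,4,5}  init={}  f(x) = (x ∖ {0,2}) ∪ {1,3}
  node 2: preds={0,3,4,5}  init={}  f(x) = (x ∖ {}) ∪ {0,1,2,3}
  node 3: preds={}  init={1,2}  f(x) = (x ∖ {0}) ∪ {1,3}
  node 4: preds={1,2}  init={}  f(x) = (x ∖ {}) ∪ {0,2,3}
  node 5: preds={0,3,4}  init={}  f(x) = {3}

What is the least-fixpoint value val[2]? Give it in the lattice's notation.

{0,1,2,3}

Iteration log — 9 steps:
  step 1. node 0  ⊔preds={}  new={3}  old={}  +wl: 
  step 2. node 1  ⊔preds={}  new={1,3}  old={}  +wl: 
  step 3. node 2  ⊔preds={1,2,3}  new={0,1,2,3}  old={}  +wl: 0,1
  step 4. node 3  ⊔preds={}  new={1,2,3}  old={1,2}  +wl: 2
  step 5. node 4  ⊔preds={0,1,2,3}  new={0,1,2,3}  old={}  +wl: 
  step 6. node 5  ⊔preds={0,1,2,3}  new={3}  old={}  +wl: 
  step 7. node 0  ⊔preds={0,1,2,3}  new={3}  stable
  step 8. node 1  ⊔preds={0,1,2,3}  new={1,3}  stable
  step 9. node 2  ⊔preds={0,1,2,3}  new={0,1,2,3}  stable

Least fixpoint reached:
  node 0: {3}
  node 1: {1,3}
  node 2: {0,1,2,3}
  node 3: {1,2,3}
  node 4: {0,1,2,3}
  node 5: {3}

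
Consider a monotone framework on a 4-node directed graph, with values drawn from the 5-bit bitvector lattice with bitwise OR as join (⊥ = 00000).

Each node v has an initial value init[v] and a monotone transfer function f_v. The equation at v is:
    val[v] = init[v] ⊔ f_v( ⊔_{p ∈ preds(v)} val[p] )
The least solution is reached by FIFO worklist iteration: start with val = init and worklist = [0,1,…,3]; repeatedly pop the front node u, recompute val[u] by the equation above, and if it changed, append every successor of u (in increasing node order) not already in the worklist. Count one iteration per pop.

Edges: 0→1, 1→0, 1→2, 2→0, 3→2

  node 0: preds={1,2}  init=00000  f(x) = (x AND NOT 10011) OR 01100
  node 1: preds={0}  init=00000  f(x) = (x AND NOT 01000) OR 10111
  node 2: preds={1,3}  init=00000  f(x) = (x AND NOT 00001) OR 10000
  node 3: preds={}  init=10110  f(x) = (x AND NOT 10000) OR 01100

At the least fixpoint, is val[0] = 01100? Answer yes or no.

Iteration log — 7 steps:
  step 1. node 0  ⊔preds=00000  new=01100  old=00000  +wl: 
  step 2. node 1  ⊔preds=01100  new=10111  old=00000  +wl: 0
  step 3. node 2  ⊔preds=10111  new=10110  old=00000  +wl: 
  step 4. node 3  ⊔preds=00000  new=11110  old=10110  +wl: 2
  step 5. node 0  ⊔preds=10111  new=01100  stable
  step 6. node 2  ⊔preds=11111  new=11110  old=10110  +wl: 0
  step 7. node 0  ⊔preds=11111  new=01100  stable

Least fixpoint reached:
  node 0: 01100
  node 1: 10111
  node 2: 11110
  node 3: 11110

yes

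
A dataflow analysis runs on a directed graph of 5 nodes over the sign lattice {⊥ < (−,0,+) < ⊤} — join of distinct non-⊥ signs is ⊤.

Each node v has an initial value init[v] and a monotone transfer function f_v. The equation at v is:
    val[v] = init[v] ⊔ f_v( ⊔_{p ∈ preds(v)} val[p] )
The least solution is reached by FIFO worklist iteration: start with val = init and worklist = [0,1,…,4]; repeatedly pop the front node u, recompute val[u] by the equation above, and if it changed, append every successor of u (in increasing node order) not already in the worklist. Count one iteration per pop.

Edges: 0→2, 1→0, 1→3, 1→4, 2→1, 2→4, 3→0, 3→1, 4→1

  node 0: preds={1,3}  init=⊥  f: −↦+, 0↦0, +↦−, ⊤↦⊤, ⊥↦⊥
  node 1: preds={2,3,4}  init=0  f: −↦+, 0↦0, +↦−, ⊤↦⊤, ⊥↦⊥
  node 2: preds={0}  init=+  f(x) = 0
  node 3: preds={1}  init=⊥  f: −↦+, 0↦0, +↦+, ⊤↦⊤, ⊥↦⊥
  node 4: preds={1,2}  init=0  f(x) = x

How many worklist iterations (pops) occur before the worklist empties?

8

Worklist (8 pops):
  #1 pop 0: in=0 → 0 (was ⊥); enqueue []
  #2 pop 1: in=⊤ → ⊤ (was 0); enqueue [0]
  #3 pop 2: in=0 → ⊤ (was +); enqueue [1]
  #4 pop 3: in=⊤ → ⊤ (was ⊥); enqueue []
  #5 pop 4: in=⊤ → ⊤ (was 0); enqueue []
  #6 pop 0: in=⊤ → ⊤ (was 0); enqueue [2]
  #7 pop 1: in=⊤ → ⊤ (no change)
  #8 pop 2: in=⊤ → ⊤ (no change)

Fixpoint:
  val[0] = ⊤
  val[1] = ⊤
  val[2] = ⊤
  val[3] = ⊤
  val[4] = ⊤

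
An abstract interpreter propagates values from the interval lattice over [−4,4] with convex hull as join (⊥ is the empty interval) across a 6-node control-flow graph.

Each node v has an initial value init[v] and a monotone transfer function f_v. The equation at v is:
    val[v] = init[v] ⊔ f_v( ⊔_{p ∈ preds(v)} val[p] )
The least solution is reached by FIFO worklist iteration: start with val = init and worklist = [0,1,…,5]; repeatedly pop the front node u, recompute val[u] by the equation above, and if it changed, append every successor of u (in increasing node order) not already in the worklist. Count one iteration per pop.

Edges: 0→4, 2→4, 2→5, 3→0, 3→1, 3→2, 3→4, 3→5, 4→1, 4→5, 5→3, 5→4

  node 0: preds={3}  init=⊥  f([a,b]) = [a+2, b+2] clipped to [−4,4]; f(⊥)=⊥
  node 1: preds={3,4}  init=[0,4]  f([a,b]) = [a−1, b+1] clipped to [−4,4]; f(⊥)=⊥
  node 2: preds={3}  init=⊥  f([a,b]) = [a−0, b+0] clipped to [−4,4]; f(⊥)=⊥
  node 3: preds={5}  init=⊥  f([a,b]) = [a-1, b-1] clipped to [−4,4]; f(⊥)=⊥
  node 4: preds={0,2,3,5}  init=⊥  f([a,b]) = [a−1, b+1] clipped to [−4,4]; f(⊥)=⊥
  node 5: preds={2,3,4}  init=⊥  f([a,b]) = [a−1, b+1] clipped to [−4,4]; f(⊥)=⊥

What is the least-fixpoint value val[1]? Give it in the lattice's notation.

Worklist (6 pops):
  #1 pop 0: in=⊥ → ⊥ (no change)
  #2 pop 1: in=⊥ → [0,4] (no change)
  #3 pop 2: in=⊥ → ⊥ (no change)
  #4 pop 3: in=⊥ → ⊥ (no change)
  #5 pop 4: in=⊥ → ⊥ (no change)
  #6 pop 5: in=⊥ → ⊥ (no change)

Fixpoint:
  val[0] = ⊥
  val[1] = [0,4]
  val[2] = ⊥
  val[3] = ⊥
  val[4] = ⊥
  val[5] = ⊥

[0,4]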